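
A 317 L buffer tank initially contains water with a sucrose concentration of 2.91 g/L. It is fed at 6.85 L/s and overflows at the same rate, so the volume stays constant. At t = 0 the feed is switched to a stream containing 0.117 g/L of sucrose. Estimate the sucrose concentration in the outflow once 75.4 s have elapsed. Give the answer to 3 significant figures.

0.665 g/L

Species balance on the tank: V dC/dt = Q(C_in − C).
Time constant τ = V/Q = 317/6.85 = 46.277 s.
Solution: C(t) = C_in + (C₀ − C_in) e^(−t/τ).
C(75.4) = 0.117 + (2.91 − 0.117)·e^(−75.4/46.277) = 0.117 + (2.7930)·0.19607 = 0.66461 g/L.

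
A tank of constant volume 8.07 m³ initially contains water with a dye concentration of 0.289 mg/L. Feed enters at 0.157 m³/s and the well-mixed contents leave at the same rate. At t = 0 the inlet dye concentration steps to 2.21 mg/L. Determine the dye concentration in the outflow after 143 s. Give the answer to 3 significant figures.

Accumulation = in − out for the solute gives V dC/dt = Q(C_in − C).
Time constant τ = V/Q = 8.07/0.157 = 51.401 s.
Solution: C(t) = C_in + (C₀ − C_in) e^(−t/τ).
C(143) = 2.21 + (0.289 − 2.21)·e^(−143/51.401) = 2.21 + (-1.9210)·0.061913 = 2.0911 mg/L.

2.09 mg/L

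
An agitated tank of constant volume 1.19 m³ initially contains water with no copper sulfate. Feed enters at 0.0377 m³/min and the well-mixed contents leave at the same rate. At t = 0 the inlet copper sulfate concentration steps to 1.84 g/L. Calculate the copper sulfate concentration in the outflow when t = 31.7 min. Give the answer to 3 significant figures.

Species balance on the tank: V dC/dt = Q(C_in − C).
So dC/dt = (C_in − C)/τ with τ = V/Q = 1.19/0.0377 = 31.565 min.
Solution: C(t) = C_in + (C₀ − C_in) e^(−t/τ).
C(31.7) = 1.84 + (0 − 1.84)·e^(−31.7/31.565) = 1.84 + (-1.8400)·0.36631 = 1.1660 g/L.

1.17 g/L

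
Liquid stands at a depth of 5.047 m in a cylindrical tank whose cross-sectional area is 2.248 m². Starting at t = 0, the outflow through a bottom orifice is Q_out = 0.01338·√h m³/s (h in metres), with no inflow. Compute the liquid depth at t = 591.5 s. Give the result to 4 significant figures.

0.2365 m

Volume balance on the tank: A dh/dt = −0.01338 √h.
This is separable: 2 d(√h)/dt = −0.01338/A, so √h = √h₀ − (0.01338/(2A)) t.
√h = √5.047 − 0.01338·591.5/(2·2.248) = 2.24655 − 1.76029 = 0.486262.
h = 0.486262² = 0.236450 m.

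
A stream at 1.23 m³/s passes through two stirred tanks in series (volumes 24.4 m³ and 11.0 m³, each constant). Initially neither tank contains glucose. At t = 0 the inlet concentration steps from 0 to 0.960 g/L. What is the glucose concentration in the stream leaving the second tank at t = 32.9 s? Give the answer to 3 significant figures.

0.647 g/L

Each tank obeys Vᵢ dCᵢ/dt = Q(Cᵢ₋₁ − Cᵢ), so τᵢ = Vᵢ/Q.
τ₁ = 24.4/1.23 = 19.837 s; τ₂ = 11.0/1.23 = 8.9431 s.
Solving the cascade with C₁(0)=C₂(0)=0 gives C₂(t) = C_in[1 − (τ₁ e^(−t/τ₁) − τ₂ e^(−t/τ₂))/(τ₁ − τ₂)].
At t = 32.9: e^(−t/τ₁) = 0.19043, e^(−t/τ₂) = 0.025253.
C₂ = 0.960·[1 − (19.837·0.19043 − 8.9431·0.025253)/(10.894)] = 0.960·0.67398 = 0.64702 g/L.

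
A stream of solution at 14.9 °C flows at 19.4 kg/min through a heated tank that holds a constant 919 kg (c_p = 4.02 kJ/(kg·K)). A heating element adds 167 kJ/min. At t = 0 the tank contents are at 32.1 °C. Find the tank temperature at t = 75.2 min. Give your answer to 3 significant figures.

20.1 °C

M c_p dT/dt = ṁ c_p (T_in − T) + Q̇.
Rearrange: dT/dt = (T_ss − T)/τ with τ = M/ṁ = 47.371 min and T_ss = T_in + Q̇/(ṁ c_p) = 17.041 °C.
Integrating: T(t) = T_ss + (T₀ − T_ss) e^(−t/τ).
T(75.2) = 17.041 + (15.059)·e^(−75.2/47.371) = 17.041 + (15.059)·0.20444 = 20.120 °C.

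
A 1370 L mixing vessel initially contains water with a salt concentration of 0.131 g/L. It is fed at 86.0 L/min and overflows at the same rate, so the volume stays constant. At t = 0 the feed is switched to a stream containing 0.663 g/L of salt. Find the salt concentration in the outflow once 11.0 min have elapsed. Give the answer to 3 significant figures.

0.396 g/L

Species balance on the tank: V dC/dt = Q(C_in − C).
Time constant τ = V/Q = 1370/86.0 = 15.930 min.
C approaches C_in exponentially: C(t) = C_in + (C₀ − C_in) e^(−t/τ).
C(11.0) = 0.663 + (0.131 − 0.663)·e^(−11.0/15.930) = 0.663 + (-0.53200)·0.50132 = 0.39630 g/L.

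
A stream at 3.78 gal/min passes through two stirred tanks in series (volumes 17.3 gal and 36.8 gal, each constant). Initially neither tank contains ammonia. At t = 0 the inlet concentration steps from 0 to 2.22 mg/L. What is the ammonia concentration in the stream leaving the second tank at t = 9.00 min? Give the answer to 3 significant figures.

0.833 mg/L

Time constants: τᵢ = Vᵢ/Q for each well-mixed tank.
τ₁ = 17.3/3.78 = 4.5767 min; τ₂ = 36.8/3.78 = 9.7354 min.
Tank 1: C₁ = C_in(1 − e^(−t/τ₁)). Tank 2 (τ₁ ≠ τ₂): C₂ = C_in[1 − (τ₁ e^(−t/τ₁) − τ₂ e^(−t/τ₂))/(τ₁ − τ₂)].
At t = 9.00: e^(−t/τ₁) = 0.13995, e^(−t/τ₂) = 0.39675.
C₂ = 2.22·[1 − (4.5767·0.13995 − 9.7354·0.39675)/(-5.1587)] = 2.22·0.37543 = 0.83345 mg/L.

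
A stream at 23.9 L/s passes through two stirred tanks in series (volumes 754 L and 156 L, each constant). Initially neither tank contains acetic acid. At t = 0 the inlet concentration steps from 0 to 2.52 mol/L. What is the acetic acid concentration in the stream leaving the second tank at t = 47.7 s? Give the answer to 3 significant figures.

1.82 mol/L

Species balance on tank i: dCᵢ/dt = (Cᵢ₋₁ − Cᵢ)/τᵢ with τᵢ = Vᵢ/Q.
τ₁ = 754/23.9 = 31.548 s; τ₂ = 156/23.9 = 6.5272 s.
Tank 1: C₁ = C_in(1 − e^(−t/τ₁)). Tank 2 (τ₁ ≠ τ₂): C₂ = C_in[1 − (τ₁ e^(−t/τ₁) − τ₂ e^(−t/τ₂))/(τ₁ − τ₂)].
At t = 47.7: e^(−t/τ₁) = 0.22047, e^(−t/τ₂) = 0.00067023.
C₂ = 2.52·[1 − (31.548·0.22047 − 6.5272·0.00067023)/(25.021)] = 2.52·0.72219 = 1.8199 mol/L.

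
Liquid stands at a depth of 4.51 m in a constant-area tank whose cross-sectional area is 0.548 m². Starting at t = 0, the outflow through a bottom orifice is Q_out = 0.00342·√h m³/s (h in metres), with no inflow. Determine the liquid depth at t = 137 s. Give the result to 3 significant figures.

Unsteady balance on liquid volume: A dh/dt = −0.00342 √h.
Separate and integrate: 2(√h − √h₀) = −(0.00342/A) t.
√h = √4.51 − 0.00342·137/(2·0.548) = 2.1237 − 0.42750 = 1.6962.
h = 1.6962² = 2.8770 m.

2.88 m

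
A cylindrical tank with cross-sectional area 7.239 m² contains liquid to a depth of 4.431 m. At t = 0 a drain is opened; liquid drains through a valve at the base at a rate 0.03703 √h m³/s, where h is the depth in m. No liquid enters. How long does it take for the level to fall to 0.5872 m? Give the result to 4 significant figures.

523.4 s

A dh/dt = −Q_out = −0.03703 √h.
This is separable: 2 d(√h)/dt = −0.03703/A, so √h = √h₀ − (0.03703/(2A)) t.
t = 2A(√h₀ − √h)/0.03703 = 2·7.239·(√4.431 − √0.5872)/0.03703
  = 14.4780 × (2.10499 − 0.766290) / 0.03703 = 523.407 s.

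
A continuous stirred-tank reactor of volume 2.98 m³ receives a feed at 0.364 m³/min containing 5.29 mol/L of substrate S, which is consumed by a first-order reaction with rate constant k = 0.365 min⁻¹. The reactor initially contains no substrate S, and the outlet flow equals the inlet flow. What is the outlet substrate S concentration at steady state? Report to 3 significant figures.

Accumulation = in − out − consumed: V dC/dt = Q C_in − Q C − k V C.
Steady state (dC/dt = 0): C_ss = Q C_in/(Q + kV) = C_in/(1 + kV/Q).
C_ss = 0.364·5.29/(0.364 + 0.365·2.98) = 1.9256/1.4517 = 1.3264 mol/L.

1.33 mol/L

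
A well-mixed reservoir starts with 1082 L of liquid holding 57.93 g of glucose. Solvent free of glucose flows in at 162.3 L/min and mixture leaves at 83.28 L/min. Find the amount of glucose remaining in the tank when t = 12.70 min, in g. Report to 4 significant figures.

29.01 g

Let m(t) be the amount of glucose. Volume: V(t) = V₀ + (Q_in − Q_out) t = 1082 + 79.0200 t; V(12.70) = 2085.55 L.
Species balance (pure solvent in): dm/dt = −Q_out · m/V(t).
dm/m = −Q_out dt/(V₀ + 79.0200 t); integrating gives ln(m/m₀) = −(Q_out/(Q_in−Q_out)) ln(V/V₀).
m = m₀ (V₀/V)^(Q_out/(Q_in−Q_out)) = 57.93 × (1082/2085.55)^(1.05391) = 29.0098 g.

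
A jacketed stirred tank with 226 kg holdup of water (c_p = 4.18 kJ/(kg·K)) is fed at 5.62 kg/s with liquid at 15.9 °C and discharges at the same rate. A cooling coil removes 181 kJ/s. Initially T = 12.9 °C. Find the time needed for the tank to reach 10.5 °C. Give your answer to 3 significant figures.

28.7 s

Unsteady energy balance on the tank contents: M c_p dT/dt = ṁ c_p (T_in − T) − 181.
τ = M/ṁ = 40.214 s; T_ss = T_in − Q̇/(ṁ c_p) = 8.1951 °C.
T(t) = T_ss + (T₀ − T_ss) e^(−t/τ). Set T = 10.5:
e^(−t/τ) = (10.5 − 8.1951)/(12.9 − 8.1951) = 0.48989
t = −40.214 · ln(0.48989) = 28.695 s.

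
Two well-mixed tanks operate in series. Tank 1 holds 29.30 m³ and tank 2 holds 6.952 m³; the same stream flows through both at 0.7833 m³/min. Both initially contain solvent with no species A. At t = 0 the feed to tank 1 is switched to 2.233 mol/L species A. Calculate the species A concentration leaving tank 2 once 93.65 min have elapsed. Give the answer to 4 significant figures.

1.994 mol/L

Each tank obeys Vᵢ dCᵢ/dt = Q(Cᵢ₋₁ − Cᵢ), so τᵢ = Vᵢ/Q.
τ₁ = 29.30/0.7833 = 37.4058 min; τ₂ = 6.952/0.7833 = 8.87527 min.
Solving the cascade with C₁(0)=C₂(0)=0 gives C₂(t) = C_in[1 − (τ₁ e^(−t/τ₁) − τ₂ e^(−t/τ₂))/(τ₁ − τ₂)].
At t = 93.65: e^(−t/τ₁) = 0.0817884, e^(−t/τ₂) = 2.61466e-05.
C₂ = 2.233·[1 − (37.4058·0.0817884 − 8.87527·2.61466e-05)/(28.5306)] = 2.233·0.892777 = 1.99357 mol/L.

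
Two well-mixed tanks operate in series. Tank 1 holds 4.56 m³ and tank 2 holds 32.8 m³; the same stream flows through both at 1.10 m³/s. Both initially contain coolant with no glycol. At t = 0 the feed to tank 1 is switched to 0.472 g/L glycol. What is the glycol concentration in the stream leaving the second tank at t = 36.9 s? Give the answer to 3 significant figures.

0.313 g/L

Species balance on tank i: dCᵢ/dt = (Cᵢ₋₁ − Cᵢ)/τᵢ with τᵢ = Vᵢ/Q.
τ₁ = 4.56/1.10 = 4.1455 s; τ₂ = 32.8/1.10 = 29.818 s.
Tank 1: C₁ = C_in(1 − e^(−t/τ₁)). Tank 2 (τ₁ ≠ τ₂): C₂ = C_in[1 − (τ₁ e^(−t/τ₁) − τ₂ e^(−t/τ₂))/(τ₁ − τ₂)].
At t = 36.9: e^(−t/τ₁) = 0.00013621, e^(−t/τ₂) = 0.29011.
C₂ = 0.472·[1 − (4.1455·0.00013621 − 29.818·0.29011)/(-25.673)] = 0.472·0.66307 = 0.31297 g/L.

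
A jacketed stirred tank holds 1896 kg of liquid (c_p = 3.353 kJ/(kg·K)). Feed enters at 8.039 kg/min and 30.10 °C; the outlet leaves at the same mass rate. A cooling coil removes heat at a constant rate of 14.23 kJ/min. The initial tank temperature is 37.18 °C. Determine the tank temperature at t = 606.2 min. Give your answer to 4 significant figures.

First-law balance (no shaft work): M c_p dT/dt = ṁ c_p (T_in − T) − 14.23.
τ = M/ṁ = 235.850 min; T_ss = T_in − Q̇/(ṁ c_p) = 30.10 − 14.23/(8.039·3.353) = 29.5721 °C.
T approaches T_ss exponentially: T(t) = T_ss + (T₀ − T_ss) e^(−t/τ).
T(606.2) = 29.5721 + (7.60792)·e^(−606.2/235.850) = 29.5721 + (7.60792)·0.0765145 = 30.1542 °C.

30.15 °C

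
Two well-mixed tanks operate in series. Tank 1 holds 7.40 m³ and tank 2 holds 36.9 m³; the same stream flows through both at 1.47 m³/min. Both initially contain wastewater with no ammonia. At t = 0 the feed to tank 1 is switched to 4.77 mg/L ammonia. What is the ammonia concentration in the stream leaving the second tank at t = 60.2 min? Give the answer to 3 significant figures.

Time constants: τᵢ = Vᵢ/Q for each well-mixed tank.
τ₁ = 7.40/1.47 = 5.0340 min; τ₂ = 36.9/1.47 = 25.102 min.
Solving the cascade with C₁(0)=C₂(0)=0 gives C₂(t) = C_in[1 − (τ₁ e^(−t/τ₁) − τ₂ e^(−t/τ₂))/(τ₁ − τ₂)].
At t = 60.2: e^(−t/τ₁) = 6.4036e-06, e^(−t/τ₂) = 0.090880.
C₂ = 4.77·[1 − (5.0340·6.4036e-06 − 25.102·0.090880)/(-20.068)] = 4.77·0.88632 = 4.2278 mg/L.

4.23 mg/L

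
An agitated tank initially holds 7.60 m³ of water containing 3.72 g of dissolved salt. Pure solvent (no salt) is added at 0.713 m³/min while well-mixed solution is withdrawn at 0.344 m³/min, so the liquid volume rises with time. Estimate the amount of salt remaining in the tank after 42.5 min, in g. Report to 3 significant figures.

Let m(t) be the amount of salt. Volume: V(t) = V₀ + (Q_in − Q_out) t = 7.60 + 0.36900 t; V(42.5) = 23.282 m³.
No salt enters, so dm/dt = −Q_out · (m/V).
Separate: dm/m = −Q_out dt/V(t) ⇒ ln(m/m₀) = −(Q_out/(Q_in−Q_out)) ln(V/V₀).
m = m₀ (V₀/V)^(Q_out/(Q_in−Q_out)) = 3.72 × (7.60/23.282)^(0.93225) = 1.3100 g.

1.31 g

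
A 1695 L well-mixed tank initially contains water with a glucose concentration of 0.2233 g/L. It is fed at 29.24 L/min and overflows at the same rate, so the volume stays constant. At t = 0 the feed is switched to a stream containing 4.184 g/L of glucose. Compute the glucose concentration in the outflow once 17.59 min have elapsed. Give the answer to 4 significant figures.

1.260 g/L

Species balance on the tank: V dC/dt = Q(C_in − C).
Rewrite as dC/dt + C/τ = C_in/τ, τ = V/Q = 57.9685 min.
Integrating: C(t) = C_in + (C₀ − C_in) e^(−t/τ).
C(17.59) = 4.184 + (0.2233 − 4.184)·e^(−17.59/57.9685) = 4.184 + (-3.96070)·0.738274 = 1.25992 g/L.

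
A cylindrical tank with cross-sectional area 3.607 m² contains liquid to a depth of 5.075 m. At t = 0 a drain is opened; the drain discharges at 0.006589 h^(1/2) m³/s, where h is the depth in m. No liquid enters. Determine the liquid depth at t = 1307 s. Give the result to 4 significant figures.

1.122 m

With no inflow, A dh/dt = −0.006589 √h.
∫ h^(−1/2) dh = −(0.006589/A) ∫ dt, giving 2√h = 2√h₀ − (0.006589/A) t.
√h = √5.075 − 0.006589·1307/(2·3.607) = 2.25278 − 1.19377 = 1.05901.
h = 1.05901² = 1.12150 m.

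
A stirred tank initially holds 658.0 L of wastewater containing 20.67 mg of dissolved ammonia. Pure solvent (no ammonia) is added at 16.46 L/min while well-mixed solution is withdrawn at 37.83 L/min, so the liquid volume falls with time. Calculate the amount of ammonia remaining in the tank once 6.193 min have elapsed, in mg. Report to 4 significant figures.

13.89 mg

Total volume: dV/dt = Q_in − Q_out = -21.3700 L/min, so V(t) = 658.0 − 21.3700 t and V(6.193) = 525.656 L.
Species balance (pure solvent in): dm/dt = −Q_out · m/V(t).
Separate: dm/m = −Q_out dt/V(t) ⇒ ln(m/m₀) = −(Q_out/(Q_in−Q_out)) ln(V/V₀).
m = m₀ (V₀/V)^(Q_out/(Q_in−Q_out)) = 20.67 × (658.0/525.656)^(-1.77024) = 13.8899 mg.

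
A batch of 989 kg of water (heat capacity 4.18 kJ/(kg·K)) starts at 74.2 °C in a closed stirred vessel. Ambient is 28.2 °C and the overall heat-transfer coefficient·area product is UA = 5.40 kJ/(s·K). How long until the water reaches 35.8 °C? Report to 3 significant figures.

1380 s

Lumped-capacitance energy balance: M c_p dT/dt = UA(T_amb − T).
τ = M c_p/UA = 765.56 s; T_ss = T_amb = 28.200 °C.
T(t) = T_ss + (T₀ − T_ss)e^(−t/τ); set T = 35.8:
t = −τ ln[(T − T_ss)/(T₀ − T_ss)] = −765.56 · ln(0.16522) = 1378.4 s.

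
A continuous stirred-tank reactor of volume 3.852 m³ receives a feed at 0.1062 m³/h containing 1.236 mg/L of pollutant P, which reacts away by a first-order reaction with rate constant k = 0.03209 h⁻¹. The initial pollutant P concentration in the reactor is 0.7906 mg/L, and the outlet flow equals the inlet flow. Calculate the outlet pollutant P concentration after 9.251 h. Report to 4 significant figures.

Accumulation = in − out − consumed: V dC/dt = Q C_in − Q C − k V C.
This is linear with rate a = Q/V + k = 0.0596601 h⁻¹.
C_ss = Q C_in/(Q + kV) = 0.571180 mg/L; C(t) = C_ss + (C₀ − C_ss) e^(−a t).
C(9.251) = 0.571180 + (0.219420)·e^(−0.0596601·9.251) = 0.571180 + (0.219420)·0.575846 = 0.697532 mg/L.

0.6975 mg/L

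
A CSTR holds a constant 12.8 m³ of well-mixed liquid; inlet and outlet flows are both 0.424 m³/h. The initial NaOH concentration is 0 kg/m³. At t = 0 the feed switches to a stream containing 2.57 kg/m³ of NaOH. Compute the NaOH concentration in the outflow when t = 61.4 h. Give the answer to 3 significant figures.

Unsteady species balance (constant V, well mixed): V dC/dt = Q(C_in − C).
Time constant τ = V/Q = 12.8/0.424 = 30.189 h.
This is linear first-order; C(t) = C_in + (C₀ − C_in) e^(−t/τ).
C(61.4) = 2.57 + (0 − 2.57)·e^(−61.4/30.189) = 2.57 + (-2.5700)·0.13083 = 2.2338 kg/m³.

2.23 kg/m³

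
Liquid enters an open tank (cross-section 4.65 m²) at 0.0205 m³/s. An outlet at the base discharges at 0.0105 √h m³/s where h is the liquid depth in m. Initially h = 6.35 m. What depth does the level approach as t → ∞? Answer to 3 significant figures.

3.81 m

A dh/dt = Q_in − 0.0105 √h. Steady state requires inflow = outflow:
Q_in = 0.0105 √h_ss ⇒ √h_ss = 0.0205/0.0105 = 1.9524.
h_ss = 1.9524² = 3.8118 m. (Since h₀ = 6.35 m > h_ss, the level will fall toward this value.)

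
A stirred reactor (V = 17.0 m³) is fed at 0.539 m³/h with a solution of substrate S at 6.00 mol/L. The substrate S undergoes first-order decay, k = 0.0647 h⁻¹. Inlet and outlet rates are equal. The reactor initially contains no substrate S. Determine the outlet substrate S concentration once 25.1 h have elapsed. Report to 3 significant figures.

Accumulation = in − out − consumed: V dC/dt = Q C_in − Q C − k V C.
This is linear with rate a = Q/V + k = 0.096406 h⁻¹.
C_ss = Q C_in/(Q + kV) = 1.9733 mol/L; C(t) = C_ss + (C₀ − C_ss) e^(−a t).
C(25.1) = 1.9733 + (-1.9733)·e^(−0.096406·25.1) = 1.9733 + (-1.9733)·0.088941 = 1.7978 mol/L.

1.80 mol/L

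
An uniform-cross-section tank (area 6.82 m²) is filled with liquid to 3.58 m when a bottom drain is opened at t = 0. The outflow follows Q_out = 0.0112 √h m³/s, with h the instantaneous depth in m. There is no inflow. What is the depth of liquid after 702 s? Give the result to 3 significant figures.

With no inflow, A dh/dt = −0.0112 √h.
This is separable: 2 d(√h)/dt = −0.0112/A, so √h = √h₀ − (0.0112/(2A)) t.
√h = √3.58 − 0.0112·702/(2·6.82) = 1.8921 − 0.57642 = 1.3157.
h = 1.3157² = 1.7310 m.

1.73 m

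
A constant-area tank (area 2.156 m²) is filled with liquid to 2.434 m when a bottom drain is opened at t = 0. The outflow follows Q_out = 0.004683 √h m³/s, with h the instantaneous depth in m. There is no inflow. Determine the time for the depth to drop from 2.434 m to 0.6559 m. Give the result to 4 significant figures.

Unsteady balance on liquid volume: A dh/dt = −0.004683 √h.
This is separable: 2 d(√h)/dt = −0.004683/A, so √h = √h₀ − (0.004683/(2A)) t.
t = 2A(√h₀ − √h)/0.004683 = 2·2.156·(√2.434 − √0.6559)/0.004683
  = 4.31200 × (1.56013 − 0.809877) / 0.004683 = 690.815 s.

690.8 s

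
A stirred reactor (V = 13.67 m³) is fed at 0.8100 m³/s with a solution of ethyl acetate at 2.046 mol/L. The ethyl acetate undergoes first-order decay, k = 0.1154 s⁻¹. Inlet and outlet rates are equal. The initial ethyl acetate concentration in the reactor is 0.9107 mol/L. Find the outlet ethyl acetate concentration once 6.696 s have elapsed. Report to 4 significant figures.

Species balance: V dC/dt = Q C_in − Q C − k V C.
This is linear with rate a = Q/V + k = 0.174654 s⁻¹.
C_ss = Q C_in/(Q + kV) = 0.694135 mol/L; C(t) = C_ss + (C₀ − C_ss) e^(−a t).
C(6.696) = 0.694135 + (0.216565)·e^(−0.174654·6.696) = 0.694135 + (0.216565)·0.310528 = 0.761384 mol/L.

0.7614 mol/L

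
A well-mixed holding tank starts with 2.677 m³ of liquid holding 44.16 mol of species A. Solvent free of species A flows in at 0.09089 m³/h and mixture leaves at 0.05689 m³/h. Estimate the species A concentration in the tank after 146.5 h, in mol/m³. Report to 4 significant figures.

Total volume: dV/dt = Q_in − Q_out = 0.0340000 m³/h, so V(t) = 2.677 + 0.0340000 t and V(146.5) = 7.65800 m³.
Species balance (pure solvent in): dm/dt = −Q_out · m/V(t).
Separate: dm/m = −Q_out dt/V(t) ⇒ ln(m/m₀) = −(Q_out/(Q_in−Q_out)) ln(V/V₀).
m = m₀ (V₀/V)^(Q_out/(Q_in−Q_out)) = 44.16 × (2.677/7.65800)^(1.67324) = 7.60768 mol.
C = m/V = 7.60768/7.65800 = 0.993429 mol/m³.

0.9934 mol/m³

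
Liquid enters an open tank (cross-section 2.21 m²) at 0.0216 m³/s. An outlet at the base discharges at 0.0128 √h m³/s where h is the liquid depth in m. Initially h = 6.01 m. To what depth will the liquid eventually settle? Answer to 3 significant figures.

2.85 m

Volume balance on the tank: A dh/dt = Q_in − 0.0128 √h. At steady state dh/dt = 0:
Q_in = 0.0128 √h_ss ⇒ √h_ss = 0.0216/0.0128 = 1.6875.
h_ss = 1.6875² = 2.8477 m. (Since h₀ = 6.01 m > h_ss, the level will fall toward this value.)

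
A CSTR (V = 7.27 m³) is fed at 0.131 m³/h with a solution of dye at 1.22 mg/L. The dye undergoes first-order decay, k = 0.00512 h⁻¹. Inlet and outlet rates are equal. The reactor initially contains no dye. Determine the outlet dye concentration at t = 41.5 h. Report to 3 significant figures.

Accumulation = in − out − consumed: V dC/dt = Q C_in − Q C − k V C.
dC/dt = (Q/V) C_in − (Q/V + k) C; effective rate a = Q/V + k = 0.018019 + 0.00512 = 0.023139 h⁻¹.
C_ss = Q C_in/(Q + kV) = 0.95005 mg/L; C(t) = C_ss + (C₀ − C_ss) e^(−a t).
C(41.5) = 0.95005 + (-0.95005)·e^(−0.023139·41.5) = 0.95005 + (-0.95005)·0.38279 = 0.58639 mg/L.

0.586 mg/L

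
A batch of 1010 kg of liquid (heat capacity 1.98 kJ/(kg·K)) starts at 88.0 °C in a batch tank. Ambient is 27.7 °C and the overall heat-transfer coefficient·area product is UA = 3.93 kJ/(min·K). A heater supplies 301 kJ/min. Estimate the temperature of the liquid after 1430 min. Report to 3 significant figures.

Energy balance: M c_p dT/dt = −UA(T − T_amb) + Q̇.
dT/dt = (T_ss − T)/τ with T_ss = T_amb + Q̇/UA = 27.7 + 301/3.93 = 104.29 °C, τ = M c_p/UA = 1010·1.98/3.93 = 508.85 min.
This is linear first-order; T(t) = T_ss + (T₀ − T_ss) e^(−t/τ).
T(1430) = 104.29 + (-16.290)·0.060191 = 103.31 °C.

103 °C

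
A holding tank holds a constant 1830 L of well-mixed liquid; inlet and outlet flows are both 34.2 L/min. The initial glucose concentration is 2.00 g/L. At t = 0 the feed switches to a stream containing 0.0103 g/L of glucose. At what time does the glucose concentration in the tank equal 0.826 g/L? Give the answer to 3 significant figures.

Species balance: V dC/dt = Q(C_in − C) ⇒ τ = V/Q = 53.509 min.
C(t) = C_in + (C₀ − C_in) e^(−t/τ). Set C = 0.826 and solve for t:
e^(−t/τ) = (C − C_in)/(C₀ − C_in) = (0.826 − 0.0103)/(2.00 − 0.0103) = 0.40996
t = −τ ln(…) = 53.509 × 0.89169 = 47.713 min.

47.7 min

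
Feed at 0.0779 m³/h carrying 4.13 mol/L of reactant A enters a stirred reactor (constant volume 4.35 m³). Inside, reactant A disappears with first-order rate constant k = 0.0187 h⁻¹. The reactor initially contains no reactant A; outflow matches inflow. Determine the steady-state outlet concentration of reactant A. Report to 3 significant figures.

2.02 mol/L

Species balance: V dC/dt = Q C_in − Q C − k V C.
Steady state (dC/dt = 0): C_ss = Q C_in/(Q + kV) = C_in/(1 + kV/Q).
C_ss = 0.0779·4.13/(0.0779 + 0.0187·4.35) = 0.32173/0.15924 = 2.0203 mol/L.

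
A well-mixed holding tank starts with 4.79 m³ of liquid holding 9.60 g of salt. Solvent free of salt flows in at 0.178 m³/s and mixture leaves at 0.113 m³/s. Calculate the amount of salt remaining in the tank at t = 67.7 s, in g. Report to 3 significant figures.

3.09 g

Let m(t) be the amount of salt. Volume: V(t) = V₀ + (Q_in − Q_out) t = 4.79 + 0.065000 t; V(67.7) = 9.1905 m³.
No salt enters, so dm/dt = −Q_out · (m/V).
dm/m = −Q_out dt/(V₀ + 0.065000 t); integrating gives ln(m/m₀) = −(Q_out/(Q_in−Q_out)) ln(V/V₀).
m = m₀ (V₀/V)^(Q_out/(Q_in−Q_out)) = 9.60 × (4.79/9.1905)^(1.7385) = 3.0923 g.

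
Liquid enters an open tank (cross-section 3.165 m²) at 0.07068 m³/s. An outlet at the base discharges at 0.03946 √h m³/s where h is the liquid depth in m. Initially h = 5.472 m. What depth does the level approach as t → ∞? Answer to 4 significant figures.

3.208 m

Level balance: A dh/dt = 0.07068 − 0.03946 √h. Setting dh/dt = 0:
Q_in = 0.03946 √h_ss ⇒ √h_ss = 0.07068/0.03946 = 1.79118.
h_ss = 1.79118² = 3.20833 m. (Since h₀ = 5.472 m > h_ss, the level will fall toward this value.)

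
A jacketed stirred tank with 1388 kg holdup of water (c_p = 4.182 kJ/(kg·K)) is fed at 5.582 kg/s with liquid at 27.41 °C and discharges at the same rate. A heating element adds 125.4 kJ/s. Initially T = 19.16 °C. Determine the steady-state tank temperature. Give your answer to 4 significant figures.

32.78 °C

First-law balance (no shaft work): M c_p dT/dt = ṁ c_p (T_in − T) + 125.4.
At steady state dT/dt = 0 ⇒ T_ss = T_in + Q̇/(ṁ c_p) = 27.41 + 125.4/(5.582·4.182) = 32.7818 °C.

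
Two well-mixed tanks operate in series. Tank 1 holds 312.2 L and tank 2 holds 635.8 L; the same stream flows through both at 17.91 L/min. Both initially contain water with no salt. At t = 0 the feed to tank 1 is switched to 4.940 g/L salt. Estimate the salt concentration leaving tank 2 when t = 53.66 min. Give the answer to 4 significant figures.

Species balance on tank i: dCᵢ/dt = (Cᵢ₋₁ − Cᵢ)/τᵢ with τᵢ = Vᵢ/Q.
τ₁ = 312.2/17.91 = 17.4316 min; τ₂ = 635.8/17.91 = 35.4997 min.
Solving the cascade with C₁(0)=C₂(0)=0 gives C₂(t) = C_in[1 − (τ₁ e^(−t/τ₁) − τ₂ e^(−t/τ₂))/(τ₁ − τ₂)].
At t = 53.66: e^(−t/τ₁) = 0.0460367, e^(−t/τ₂) = 0.220565.
C₂ = 4.940·[1 − (17.4316·0.0460367 − 35.4997·0.220565)/(-18.0681)] = 4.940·0.611054 = 3.01861 g/L.

3.019 g/L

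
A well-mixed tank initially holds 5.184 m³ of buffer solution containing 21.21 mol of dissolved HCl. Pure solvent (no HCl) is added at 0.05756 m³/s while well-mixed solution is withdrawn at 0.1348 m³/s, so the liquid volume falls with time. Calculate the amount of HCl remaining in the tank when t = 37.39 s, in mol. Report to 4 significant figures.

5.120 mol

Let m(t) be the amount of HCl. Volume: V(t) = V₀ + (Q_in − Q_out) t = 5.184 − 0.0772400 t; V(37.39) = 2.29600 m³.
No HCl enters, so dm/dt = −Q_out · (m/V).
Separate: dm/m = −Q_out dt/V(t) ⇒ ln(m/m₀) = −(Q_out/(Q_in−Q_out)) ln(V/V₀).
m = m₀ (V₀/V)^(Q_out/(Q_in−Q_out)) = 21.21 × (5.184/2.29600)^(-1.74521) = 5.12001 mol.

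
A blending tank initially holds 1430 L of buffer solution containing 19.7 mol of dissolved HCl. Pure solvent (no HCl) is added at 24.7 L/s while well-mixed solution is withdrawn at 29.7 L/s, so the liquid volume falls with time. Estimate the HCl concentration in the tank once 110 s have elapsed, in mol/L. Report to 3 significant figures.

Let m(t) be the amount of HCl. Volume: V(t) = V₀ + (Q_in − Q_out) t = 1430 − 5.0000 t; V(110) = 880.00 L.
No HCl enters, so dm/dt = −Q_out · (m/V).
dm/m = −Q_out dt/(V₀ − 5.0000 t); integrating gives ln(m/m₀) = −(Q_out/(Q_in−Q_out)) ln(V/V₀).
m = m₀ (V₀/V)^(Q_out/(Q_in−Q_out)) = 19.7 × (1430/880.00)^(-5.9400) = 1.1015 mol.
C = m/V = 1.1015/880.00 = 0.0012517 mol/L.

0.00125 mol/L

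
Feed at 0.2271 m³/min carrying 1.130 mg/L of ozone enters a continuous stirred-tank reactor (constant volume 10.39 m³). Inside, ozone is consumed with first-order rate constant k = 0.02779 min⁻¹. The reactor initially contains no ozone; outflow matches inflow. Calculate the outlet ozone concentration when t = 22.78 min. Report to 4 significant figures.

V dC/dt = Q(C_in − C) − k V C.
dC/dt = (Q/V) C_in − (Q/V + k) C; effective rate a = Q/V + k = 0.0218576 + 0.02779 = 0.0496476 min⁻¹.
C_ss = Q C_in/(Q + kV) = 0.497487 mg/L; C(t) = C_ss + (C₀ − C_ss) e^(−a t).
C(22.78) = 0.497487 + (-0.497487)·e^(−0.0496476·22.78) = 0.497487 + (-0.497487)·0.322720 = 0.336939 mg/L.

0.3369 mg/L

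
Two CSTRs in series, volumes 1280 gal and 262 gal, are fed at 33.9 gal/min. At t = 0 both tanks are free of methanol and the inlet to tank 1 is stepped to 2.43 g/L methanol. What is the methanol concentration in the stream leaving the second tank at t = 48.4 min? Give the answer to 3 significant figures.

1.58 g/L

Time constants: τᵢ = Vᵢ/Q for each well-mixed tank.
τ₁ = 1280/33.9 = 37.758 min; τ₂ = 262/33.9 = 7.7286 min.
Solving the cascade with C₁(0)=C₂(0)=0 gives C₂(t) = C_in[1 − (τ₁ e^(−t/τ₁) − τ₂ e^(−t/τ₂))/(τ₁ − τ₂)].
At t = 48.4: e^(−t/τ₁) = 0.27753, e^(−t/τ₂) = 0.0019066.
C₂ = 2.43·[1 − (37.758·0.27753 − 7.7286·0.0019066)/(30.029)] = 2.43·0.65154 = 1.5832 g/L.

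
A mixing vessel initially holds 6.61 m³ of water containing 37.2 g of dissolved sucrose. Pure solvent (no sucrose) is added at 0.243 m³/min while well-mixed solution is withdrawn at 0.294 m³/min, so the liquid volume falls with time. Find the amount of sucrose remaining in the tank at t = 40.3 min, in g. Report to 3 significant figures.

4.35 g

Let m(t) be the amount of sucrose. Volume: V(t) = V₀ + (Q_in − Q_out) t = 6.61 − 0.051000 t; V(40.3) = 4.5547 m³.
Species balance (pure solvent in): dm/dt = −Q_out · m/V(t).
dm/m = −Q_out dt/(V₀ − 0.051000 t); integrating gives ln(m/m₀) = −(Q_out/(Q_in−Q_out)) ln(V/V₀).
m = m₀ (V₀/V)^(Q_out/(Q_in−Q_out)) = 37.2 × (6.61/4.5547)^(-5.7647) = 4.3466 g.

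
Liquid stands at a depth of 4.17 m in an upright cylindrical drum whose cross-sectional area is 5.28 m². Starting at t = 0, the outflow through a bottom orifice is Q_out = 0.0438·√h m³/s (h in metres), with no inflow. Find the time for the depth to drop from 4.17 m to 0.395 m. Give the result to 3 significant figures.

A dh/dt = −Q_out = −0.0438 √h.
This is separable: 2 d(√h)/dt = −0.0438/A, so √h = √h₀ − (0.0438/(2A)) t.
t = 2A(√h₀ − √h)/0.0438 = 2·5.28·(√4.17 − √0.395)/0.0438
  = 10.560 × (2.0421 − 0.62849) / 0.0438 = 340.81 s.

341 s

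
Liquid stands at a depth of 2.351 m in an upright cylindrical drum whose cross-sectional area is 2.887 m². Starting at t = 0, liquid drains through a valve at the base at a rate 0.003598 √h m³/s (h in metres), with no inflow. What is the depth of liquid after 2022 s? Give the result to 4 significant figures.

A dh/dt = −Q_out = −0.003598 √h.
This is separable: 2 d(√h)/dt = −0.003598/A, so √h = √h₀ − (0.003598/(2A)) t.
√h = √2.351 − 0.003598·2022/(2·2.887) = 1.53330 − 1.25999 = 0.273312.
h = 0.273312² = 0.0746993 m.

0.07470 m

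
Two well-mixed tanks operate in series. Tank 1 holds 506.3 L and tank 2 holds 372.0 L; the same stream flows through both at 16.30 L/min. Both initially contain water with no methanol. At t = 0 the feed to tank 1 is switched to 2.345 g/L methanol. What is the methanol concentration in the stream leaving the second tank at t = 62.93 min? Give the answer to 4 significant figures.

Each tank obeys Vᵢ dCᵢ/dt = Q(Cᵢ₋₁ − Cᵢ), so τᵢ = Vᵢ/Q.
τ₁ = 506.3/16.30 = 31.0613 min; τ₂ = 372.0/16.30 = 22.8221 min.
Solving the cascade with C₁(0)=C₂(0)=0 gives C₂(t) = C_in[1 − (τ₁ e^(−t/τ₁) − τ₂ e^(−t/τ₂))/(τ₁ − τ₂)].
At t = 62.93: e^(−t/τ₁) = 0.131863, e^(−t/τ₂) = 0.0634555.
C₂ = 2.345·[1 − (31.0613·0.131863 − 22.8221·0.0634555)/(8.23926)] = 2.345·0.678653 = 1.59144 g/L.

1.591 g/L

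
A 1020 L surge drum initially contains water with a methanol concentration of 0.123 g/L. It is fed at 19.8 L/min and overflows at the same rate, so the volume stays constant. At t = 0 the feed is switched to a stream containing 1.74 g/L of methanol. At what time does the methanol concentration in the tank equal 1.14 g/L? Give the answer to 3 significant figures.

Unsteady species balance (constant V, well mixed): V dC/dt = Q(C_in − C), so τ = V/Q = 51.515 min.
C(t) = C_in + (C₀ − C_in) e^(−t/τ). Set C = 1.14 and solve for t:
e^(−t/τ) = (C − C_in)/(C₀ − C_in) = (1.14 − 1.74)/(0.123 − 1.74) = 0.37106
t = −τ ln(…) = 51.515 × 0.99140 = 51.072 min.

51.1 min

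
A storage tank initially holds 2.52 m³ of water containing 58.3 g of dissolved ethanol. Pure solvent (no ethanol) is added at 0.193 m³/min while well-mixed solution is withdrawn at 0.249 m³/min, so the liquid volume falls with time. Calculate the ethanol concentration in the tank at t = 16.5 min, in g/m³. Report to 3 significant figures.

Total volume: dV/dt = Q_in − Q_out = -0.056000 m³/min, so V(t) = 2.52 − 0.056000 t and V(16.5) = 1.5960 m³.
No ethanol enters, so dm/dt = −Q_out · (m/V).
dm/m = −Q_out dt/(V₀ − 0.056000 t); integrating gives ln(m/m₀) = −(Q_out/(Q_in−Q_out)) ln(V/V₀).
m = m₀ (V₀/V)^(Q_out/(Q_in−Q_out)) = 58.3 × (2.52/1.5960)^(-4.4464) = 7.6496 g.
C = m/V = 7.6496/1.5960 = 4.7930 g/m³.

4.79 g/m³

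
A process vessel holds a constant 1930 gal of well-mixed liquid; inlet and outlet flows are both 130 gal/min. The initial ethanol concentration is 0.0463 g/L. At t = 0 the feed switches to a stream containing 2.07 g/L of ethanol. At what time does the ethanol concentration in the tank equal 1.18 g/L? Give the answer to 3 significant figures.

12.2 min

Species balance: V dC/dt = Q(C_in − C) ⇒ τ = V/Q = 14.846 min.
C(t) = C_in + (C₀ − C_in) e^(−t/τ). Set C = 1.18 and solve for t:
e^(−t/τ) = (C − C_in)/(C₀ − C_in) = (1.18 − 2.07)/(0.0463 − 2.07) = 0.43979
t = −τ ln(…) = 14.846 × 0.82146 = 12.196 min.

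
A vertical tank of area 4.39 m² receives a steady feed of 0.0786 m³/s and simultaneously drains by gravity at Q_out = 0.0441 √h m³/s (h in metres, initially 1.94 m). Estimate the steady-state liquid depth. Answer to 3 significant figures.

Level balance: A dh/dt = 0.0786 − 0.0441 √h. Setting dh/dt = 0:
Q_in = 0.0441 √h_ss ⇒ √h_ss = 0.0786/0.0441 = 1.7823.
h_ss = 1.7823² = 3.1766 m. (Since h₀ = 1.94 m < h_ss, the level will rise toward this value.)

3.18 m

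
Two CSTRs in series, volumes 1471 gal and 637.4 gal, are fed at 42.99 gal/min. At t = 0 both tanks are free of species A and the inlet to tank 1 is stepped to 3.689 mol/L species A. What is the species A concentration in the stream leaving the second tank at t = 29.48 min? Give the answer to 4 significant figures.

Species balance on tank i: dCᵢ/dt = (Cᵢ₋₁ − Cᵢ)/τᵢ with τᵢ = Vᵢ/Q.
τ₁ = 1471/42.99 = 34.2173 min; τ₂ = 637.4/42.99 = 14.8267 min.
Solving the cascade with C₁(0)=C₂(0)=0 gives C₂(t) = C_in[1 − (τ₁ e^(−t/τ₁) − τ₂ e^(−t/τ₂))/(τ₁ − τ₂)].
At t = 29.48: e^(−t/τ₁) = 0.422505, e^(−t/τ₂) = 0.136927.
C₂ = 3.689·[1 − (34.2173·0.422505 − 14.8267·0.136927)/(19.3906)] = 3.689·0.359132 = 1.32484 mol/L.

1.325 mol/L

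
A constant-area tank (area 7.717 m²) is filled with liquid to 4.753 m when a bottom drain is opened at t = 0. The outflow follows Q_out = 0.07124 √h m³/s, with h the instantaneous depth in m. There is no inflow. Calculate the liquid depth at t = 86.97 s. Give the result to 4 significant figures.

3.164 m

With no inflow, A dh/dt = −0.07124 √h.
Separate and integrate: 2(√h − √h₀) = −(0.07124/A) t.
√h = √4.753 − 0.07124·86.97/(2·7.717) = 2.18014 − 0.401435 = 1.77870.
h = 1.77870² = 3.16378 m.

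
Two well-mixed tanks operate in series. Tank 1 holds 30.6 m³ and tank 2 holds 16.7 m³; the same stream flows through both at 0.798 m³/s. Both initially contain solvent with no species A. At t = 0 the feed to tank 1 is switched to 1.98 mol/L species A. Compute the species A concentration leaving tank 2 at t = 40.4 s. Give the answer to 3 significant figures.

0.805 mol/L

Time constants: τᵢ = Vᵢ/Q for each well-mixed tank.
τ₁ = 30.6/0.798 = 38.346 s; τ₂ = 16.7/0.798 = 20.927 s.
Tank 1: C₁ = C_in(1 − e^(−t/τ₁)). Tank 2 (τ₁ ≠ τ₂): C₂ = C_in[1 − (τ₁ e^(−t/τ₁) − τ₂ e^(−t/τ₂))/(τ₁ − τ₂)].
At t = 40.4: e^(−t/τ₁) = 0.34869, e^(−t/τ₂) = 0.14508.
C₂ = 1.98·[1 − (38.346·0.34869 − 20.927·0.14508)/(17.419)] = 1.98·0.40668 = 0.80522 mol/L.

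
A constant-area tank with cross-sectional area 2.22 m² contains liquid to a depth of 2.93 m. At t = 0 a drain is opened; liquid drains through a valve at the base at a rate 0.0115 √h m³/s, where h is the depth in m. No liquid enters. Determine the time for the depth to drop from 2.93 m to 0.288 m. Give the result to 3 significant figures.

454 s

Accumulation of liquid (constant cross-section A): A dh/dt = −0.0115 √h.
This is separable: 2 d(√h)/dt = −0.0115/A, so √h = √h₀ − (0.0115/(2A)) t.
t = 2A(√h₀ − √h)/0.0115 = 2·2.22·(√2.93 − √0.288)/0.0115
  = 4.4400 × (1.7117 − 0.53666) / 0.0115 = 453.68 s.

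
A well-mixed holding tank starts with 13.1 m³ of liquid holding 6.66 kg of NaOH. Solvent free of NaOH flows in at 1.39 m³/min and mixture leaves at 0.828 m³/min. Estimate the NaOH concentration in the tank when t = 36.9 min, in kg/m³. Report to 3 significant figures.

0.0486 kg/m³

Total volume: dV/dt = Q_in − Q_out = 0.56200 m³/min, so V(t) = 13.1 + 0.56200 t and V(36.9) = 33.838 m³.
Species balance (pure solvent in): dm/dt = −Q_out · m/V(t).
dm/m = −Q_out dt/(V₀ + 0.56200 t); integrating gives ln(m/m₀) = −(Q_out/(Q_in−Q_out)) ln(V/V₀).
m = m₀ (V₀/V)^(Q_out/(Q_in−Q_out)) = 6.66 × (13.1/33.838)^(1.4733) = 1.6454 kg.
C = m/V = 1.6454/33.838 = 0.048627 kg/m³.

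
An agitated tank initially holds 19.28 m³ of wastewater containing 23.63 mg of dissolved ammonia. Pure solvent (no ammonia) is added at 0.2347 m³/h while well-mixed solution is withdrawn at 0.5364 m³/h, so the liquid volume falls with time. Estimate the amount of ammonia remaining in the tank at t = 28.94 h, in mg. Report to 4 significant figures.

Let m(t) be the amount of ammonia. Volume: V(t) = V₀ + (Q_in − Q_out) t = 19.28 − 0.301700 t; V(28.94) = 10.5488 m³.
No ammonia enters, so dm/dt = −Q_out · (m/V).
Separate: dm/m = −Q_out dt/V(t) ⇒ ln(m/m₀) = −(Q_out/(Q_in−Q_out)) ln(V/V₀).
m = m₀ (V₀/V)^(Q_out/(Q_in−Q_out)) = 23.63 × (19.28/10.5488)^(-1.77793) = 8.08757 mg.

8.088 mg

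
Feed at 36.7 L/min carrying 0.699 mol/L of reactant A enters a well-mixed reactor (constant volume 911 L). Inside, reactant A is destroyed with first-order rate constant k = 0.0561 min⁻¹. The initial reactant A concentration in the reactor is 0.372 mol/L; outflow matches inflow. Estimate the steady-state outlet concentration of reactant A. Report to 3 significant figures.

Species balance: V dC/dt = Q C_in − Q C − k V C.
At steady state: 0 = Q C_in − (Q + kV) C_ss, so C_ss = Q C_in/(Q + kV).
C_ss = 36.7·0.699/(36.7 + 0.0561·911) = 25.653/87.807 = 0.29216 mol/L.

0.292 mol/L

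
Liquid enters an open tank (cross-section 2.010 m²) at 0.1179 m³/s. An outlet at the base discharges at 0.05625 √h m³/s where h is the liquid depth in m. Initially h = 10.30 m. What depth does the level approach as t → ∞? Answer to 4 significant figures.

4.393 m

Mass balance (ρ constant): A dh/dt = Q_in − 0.05625 √h. At steady state dh/dt = 0:
Q_in = 0.05625 √h_ss ⇒ √h_ss = 0.1179/0.05625 = 2.09600.
h_ss = 2.09600² = 4.39322 m. (Since h₀ = 10.30 m > h_ss, the level will fall toward this value.)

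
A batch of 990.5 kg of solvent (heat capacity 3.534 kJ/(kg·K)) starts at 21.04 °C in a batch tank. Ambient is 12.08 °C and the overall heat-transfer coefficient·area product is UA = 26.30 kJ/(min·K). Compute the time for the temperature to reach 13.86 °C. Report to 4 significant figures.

215.1 min

Lumped-capacitance energy balance: M c_p dT/dt = UA(T_amb − T).
τ = M c_p/UA = 133.096 min; T_ss = T_amb = 12.0800 °C.
T(t) = T_ss + (T₀ − T_ss)e^(−t/τ); set T = 13.86:
t = −τ ln[(T − T_ss)/(T₀ − T_ss)] = −133.096 · ln(0.198661) = 215.104 min.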